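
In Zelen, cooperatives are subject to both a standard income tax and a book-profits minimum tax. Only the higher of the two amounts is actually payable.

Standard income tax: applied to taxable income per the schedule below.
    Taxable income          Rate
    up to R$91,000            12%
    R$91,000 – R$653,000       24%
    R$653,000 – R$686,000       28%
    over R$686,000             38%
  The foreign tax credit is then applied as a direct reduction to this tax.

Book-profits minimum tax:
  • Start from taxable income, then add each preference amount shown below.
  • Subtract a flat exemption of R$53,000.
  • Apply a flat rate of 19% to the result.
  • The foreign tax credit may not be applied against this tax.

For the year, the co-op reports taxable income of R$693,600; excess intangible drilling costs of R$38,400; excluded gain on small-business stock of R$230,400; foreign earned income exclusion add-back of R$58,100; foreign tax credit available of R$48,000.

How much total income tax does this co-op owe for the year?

Book-profits minimum tax:
  Adjusted income: R$693,600 + R$38,400 + R$230,400 + R$58,100 = R$1,020,500
  Less exemption R$53,000 → base R$967,500
  R$967,500 × 19% = R$183,825

Standard income tax:
  R$91,000 × 12% = R$10,920
  R$562,000 × 24% = R$134,880
  R$33,000 × 28% = R$9,240
  R$7,600 × 38% = R$2,888
  → R$157,928
  Less foreign tax credit R$48,000 → R$109,928

R$183,825 > R$109,928, so the book-profits minimum tax is the binding amount.

R$183,825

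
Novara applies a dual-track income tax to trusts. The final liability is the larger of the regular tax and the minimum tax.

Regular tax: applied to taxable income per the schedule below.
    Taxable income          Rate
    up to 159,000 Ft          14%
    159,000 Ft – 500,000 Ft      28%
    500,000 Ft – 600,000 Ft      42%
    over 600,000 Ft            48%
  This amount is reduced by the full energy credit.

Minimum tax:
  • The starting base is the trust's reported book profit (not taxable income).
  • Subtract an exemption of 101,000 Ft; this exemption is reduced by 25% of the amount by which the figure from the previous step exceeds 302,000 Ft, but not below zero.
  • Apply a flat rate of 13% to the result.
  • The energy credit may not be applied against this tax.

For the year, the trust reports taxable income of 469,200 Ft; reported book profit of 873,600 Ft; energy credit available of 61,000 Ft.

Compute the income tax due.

113,568 Ft

Regular tax:
  159,000 Ft × 14% = 22,260 Ft
  310,200 Ft × 28% = 86,856 Ft
  → 109,116 Ft
  Less energy credit 61,000 Ft → 48,116 Ft

Minimum tax:
  Base (reported book profit): 873,600 Ft
  Exemption: 25% × (873,600 Ft − 302,000 Ft) = 142,900 Ft ≥ 101,000 Ft, so the exemption is fully phased out
  Base: 873,600 Ft − 0 Ft = 873,600 Ft
  873,600 Ft × 13% = 113,568 Ft

113,568 Ft > 48,116 Ft, so the minimum tax is the binding amount.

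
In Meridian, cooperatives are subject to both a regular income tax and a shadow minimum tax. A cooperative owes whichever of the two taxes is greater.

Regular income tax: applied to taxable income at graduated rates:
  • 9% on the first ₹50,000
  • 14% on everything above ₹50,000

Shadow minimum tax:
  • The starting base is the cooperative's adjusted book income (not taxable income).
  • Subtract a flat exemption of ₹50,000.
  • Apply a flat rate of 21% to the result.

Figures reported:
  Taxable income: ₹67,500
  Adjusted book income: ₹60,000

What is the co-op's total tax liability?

₹6,950

Shadow minimum tax:
  Base (adjusted book income): ₹60,000
  Less exemption ₹50,000 → base ₹10,000
  ₹10,000 × 21% = ₹2,100

Regular income tax:
  ₹50,000 × 9% = ₹4,500
  ₹17,500 × 14% = ₹2,450
  → ₹6,950

₹6,950 > ₹2,100, so the regular income tax governs.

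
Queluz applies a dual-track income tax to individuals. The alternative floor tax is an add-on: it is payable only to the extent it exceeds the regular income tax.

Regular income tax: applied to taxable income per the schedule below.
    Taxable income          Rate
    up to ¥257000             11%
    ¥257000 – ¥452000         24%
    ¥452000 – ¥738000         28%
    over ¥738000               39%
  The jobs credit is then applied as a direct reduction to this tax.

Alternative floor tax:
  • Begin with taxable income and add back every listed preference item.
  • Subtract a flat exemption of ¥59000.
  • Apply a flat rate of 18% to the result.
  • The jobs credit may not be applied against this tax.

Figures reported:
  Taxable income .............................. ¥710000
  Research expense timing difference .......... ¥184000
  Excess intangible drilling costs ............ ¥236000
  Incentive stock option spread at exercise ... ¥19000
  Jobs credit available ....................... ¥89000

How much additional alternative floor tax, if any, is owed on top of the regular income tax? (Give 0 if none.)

Alternative floor tax:
  Adjusted income: ¥710000 + ¥184000 + ¥236000 + ¥19000 = ¥1149000
  Less exemption ¥59000 → base ¥1090000
  ¥1090000 × 18% = ¥196200

Regular income tax:
  ¥257000 × 11% = ¥28270
  ¥195000 × 24% = ¥46800
  ¥258000 × 28% = ¥72240
  → ¥147310
  Less jobs credit ¥89000 → ¥58310

Excess of alternative floor tax over regular income tax: ¥196200 − ¥58310 = ¥137890.

¥137890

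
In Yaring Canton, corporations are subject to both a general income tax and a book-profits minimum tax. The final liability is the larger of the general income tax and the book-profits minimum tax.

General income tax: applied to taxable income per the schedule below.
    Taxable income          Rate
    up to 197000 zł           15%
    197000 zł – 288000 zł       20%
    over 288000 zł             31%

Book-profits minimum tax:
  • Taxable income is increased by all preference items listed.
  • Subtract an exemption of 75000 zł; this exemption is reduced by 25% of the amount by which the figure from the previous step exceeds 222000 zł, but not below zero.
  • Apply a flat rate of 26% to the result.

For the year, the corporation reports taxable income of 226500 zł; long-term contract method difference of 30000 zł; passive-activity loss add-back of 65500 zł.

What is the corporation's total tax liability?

70720 zł

General income tax:
  197000 zł × 15% = 29550 zł
  29500 zł × 20% = 5900 zł
  → 35450 zł

Book-profits minimum tax:
  Adjusted income: 226500 zł + 30000 zł + 65500 zł = 322000 zł
  Exemption: 75000 zł − 25% × (322000 zł − 222000 zł) = 75000 zł − 25000 zł = 50000 zł
  Base: 322000 zł − 50000 zł = 272000 zł
  272000 zł × 26% = 70720 zł

70720 zł > 35450 zł, so the book-profits minimum tax is the binding amount.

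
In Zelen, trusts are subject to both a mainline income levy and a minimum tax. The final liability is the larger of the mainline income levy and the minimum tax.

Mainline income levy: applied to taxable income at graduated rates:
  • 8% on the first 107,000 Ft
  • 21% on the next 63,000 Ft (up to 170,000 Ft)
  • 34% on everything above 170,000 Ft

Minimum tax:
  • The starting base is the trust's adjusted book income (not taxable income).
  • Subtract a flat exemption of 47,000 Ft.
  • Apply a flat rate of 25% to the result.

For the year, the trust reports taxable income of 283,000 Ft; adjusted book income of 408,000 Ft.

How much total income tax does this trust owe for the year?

Mainline income levy:
  107,000 Ft × 8% = 8,560 Ft
  63,000 Ft × 21% = 13,230 Ft
  113,000 Ft × 34% = 38,420 Ft
  → 60,210 Ft

Minimum tax:
  Base (adjusted book income): 408,000 Ft
  Less exemption 47,000 Ft → base 361,000 Ft
  361,000 Ft × 25% = 90,250 Ft

90,250 Ft > 60,210 Ft, so the minimum tax is the binding amount.

90,250 Ft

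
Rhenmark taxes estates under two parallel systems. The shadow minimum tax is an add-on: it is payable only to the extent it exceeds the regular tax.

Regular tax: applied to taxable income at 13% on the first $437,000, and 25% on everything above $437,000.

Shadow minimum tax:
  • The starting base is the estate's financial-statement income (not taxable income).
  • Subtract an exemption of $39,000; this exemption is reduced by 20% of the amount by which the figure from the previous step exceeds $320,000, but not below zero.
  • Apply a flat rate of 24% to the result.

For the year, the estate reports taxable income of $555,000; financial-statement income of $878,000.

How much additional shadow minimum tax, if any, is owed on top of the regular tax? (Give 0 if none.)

Shadow minimum tax:
  Base (financial-statement income): $878,000
  Exemption: 20% × ($878,000 − $320,000) = $111,600 ≥ $39,000, so the exemption is fully phased out
  Base: $878,000 − $0 = $878,000
  $878,000 × 24% = $210,720

Regular tax:
  $437,000 × 13% = $56,810
  $118,000 × 25% = $29,500
  → $86,310

Excess of shadow minimum tax over regular tax: $210,720 − $86,310 = $124,410.

$124,410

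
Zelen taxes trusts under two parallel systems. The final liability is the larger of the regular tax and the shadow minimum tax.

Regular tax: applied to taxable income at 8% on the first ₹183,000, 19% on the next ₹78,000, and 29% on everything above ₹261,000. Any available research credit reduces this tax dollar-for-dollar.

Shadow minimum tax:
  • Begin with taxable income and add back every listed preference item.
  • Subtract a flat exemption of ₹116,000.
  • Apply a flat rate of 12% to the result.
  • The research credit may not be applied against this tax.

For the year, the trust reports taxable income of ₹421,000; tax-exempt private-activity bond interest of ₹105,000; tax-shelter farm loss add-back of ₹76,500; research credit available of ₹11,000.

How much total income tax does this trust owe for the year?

Regular tax:
  ₹183,000 × 8% = ₹14,640
  ₹78,000 × 19% = ₹14,820
  ₹160,000 × 29% = ₹46,400
  → ₹75,860
  Less research credit ₹11,000 → ₹64,860

Shadow minimum tax:
  Adjusted income: ₹421,000 + ₹105,000 + ₹76,500 = ₹602,500
  Less exemption ₹116,000 → base ₹486,500
  ₹486,500 × 12% = ₹58,380

₹64,860 > ₹58,380, so the regular tax governs.

₹64,860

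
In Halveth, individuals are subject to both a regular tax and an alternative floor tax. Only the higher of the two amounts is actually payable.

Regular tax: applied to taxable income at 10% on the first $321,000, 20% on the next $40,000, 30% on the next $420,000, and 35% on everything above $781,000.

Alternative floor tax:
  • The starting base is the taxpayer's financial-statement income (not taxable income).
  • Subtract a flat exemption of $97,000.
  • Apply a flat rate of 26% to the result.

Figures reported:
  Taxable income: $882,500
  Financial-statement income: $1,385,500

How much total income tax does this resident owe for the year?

$335,010

Regular tax:
  $321,000 × 10% = $32,100
  $40,000 × 20% = $8,000
  $420,000 × 30% = $126,000
  $101,500 × 35% = $35,525
  → $201,625

Alternative floor tax:
  Base (financial-statement income): $1,385,500
  Less exemption $97,000 → base $1,288,500
  $1,288,500 × 26% = $335,010

$335,010 > $201,625, so the alternative floor tax is the binding amount.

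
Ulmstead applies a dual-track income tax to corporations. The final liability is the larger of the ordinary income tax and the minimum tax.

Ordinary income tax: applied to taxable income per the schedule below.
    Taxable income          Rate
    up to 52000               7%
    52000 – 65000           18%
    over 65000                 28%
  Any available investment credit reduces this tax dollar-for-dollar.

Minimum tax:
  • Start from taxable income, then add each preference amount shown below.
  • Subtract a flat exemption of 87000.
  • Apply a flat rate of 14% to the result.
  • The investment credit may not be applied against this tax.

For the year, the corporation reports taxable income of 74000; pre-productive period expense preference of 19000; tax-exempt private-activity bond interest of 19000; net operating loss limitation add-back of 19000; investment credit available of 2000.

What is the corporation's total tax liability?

Ordinary income tax:
  52000 × 7% = 3640
  13000 × 18% = 2340
  9000 × 28% = 2520
  → 8500
  Less investment credit 2000 → 6500

Minimum tax:
  Adjusted income: 74000 + 19000 + 19000 + 19000 = 131000
  Less exemption 87000 → base 44000
  44000 × 14% = 6160

6500 > 6160, so the ordinary income tax governs.

6500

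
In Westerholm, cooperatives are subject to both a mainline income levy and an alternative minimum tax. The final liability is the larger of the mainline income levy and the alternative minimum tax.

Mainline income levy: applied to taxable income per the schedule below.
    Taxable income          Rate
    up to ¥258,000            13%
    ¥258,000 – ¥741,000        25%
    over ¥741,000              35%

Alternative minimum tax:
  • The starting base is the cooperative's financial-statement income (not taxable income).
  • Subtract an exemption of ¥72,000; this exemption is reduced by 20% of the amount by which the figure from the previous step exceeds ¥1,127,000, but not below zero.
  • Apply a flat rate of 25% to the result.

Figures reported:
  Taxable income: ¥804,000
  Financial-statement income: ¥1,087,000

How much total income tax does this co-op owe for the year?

Mainline income levy:
  ¥258,000 × 13% = ¥33,540
  ¥483,000 × 25% = ¥120,750
  ¥63,000 × 35% = ¥22,050
  → ¥176,340

Alternative minimum tax:
  Base (financial-statement income): ¥1,087,000
  Exemption: ¥1,087,000 ≤ ¥1,127,000, so full ¥72,000 applies
  Base: ¥1,087,000 − ¥72,000 = ¥1,015,000
  ¥1,015,000 × 25% = ¥253,750

¥253,750 > ¥176,340, so the alternative minimum tax is the binding amount.

¥253,750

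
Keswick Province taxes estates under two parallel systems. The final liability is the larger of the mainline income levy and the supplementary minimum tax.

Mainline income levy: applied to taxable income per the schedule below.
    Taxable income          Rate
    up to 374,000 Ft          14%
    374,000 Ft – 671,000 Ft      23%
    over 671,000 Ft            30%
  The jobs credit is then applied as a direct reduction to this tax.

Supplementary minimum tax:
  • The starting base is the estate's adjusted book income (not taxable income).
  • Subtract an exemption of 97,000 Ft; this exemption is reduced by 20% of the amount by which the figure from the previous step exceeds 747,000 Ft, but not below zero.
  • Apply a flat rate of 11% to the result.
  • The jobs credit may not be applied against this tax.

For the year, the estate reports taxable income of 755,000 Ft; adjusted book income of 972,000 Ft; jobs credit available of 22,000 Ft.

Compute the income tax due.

Supplementary minimum tax:
  Base (adjusted book income): 972,000 Ft
  Exemption: 97,000 Ft − 20% × (972,000 Ft − 747,000 Ft) = 97,000 Ft − 45,000 Ft = 52,000 Ft
  Base: 972,000 Ft − 52,000 Ft = 920,000 Ft
  920,000 Ft × 11% = 101,200 Ft

Mainline income levy:
  374,000 Ft × 14% = 52,360 Ft
  297,000 Ft × 23% = 68,310 Ft
  84,000 Ft × 30% = 25,200 Ft
  → 145,870 Ft
  Less jobs credit 22,000 Ft → 123,870 Ft

123,870 Ft > 101,200 Ft, so the mainline income levy governs.

123,870 Ft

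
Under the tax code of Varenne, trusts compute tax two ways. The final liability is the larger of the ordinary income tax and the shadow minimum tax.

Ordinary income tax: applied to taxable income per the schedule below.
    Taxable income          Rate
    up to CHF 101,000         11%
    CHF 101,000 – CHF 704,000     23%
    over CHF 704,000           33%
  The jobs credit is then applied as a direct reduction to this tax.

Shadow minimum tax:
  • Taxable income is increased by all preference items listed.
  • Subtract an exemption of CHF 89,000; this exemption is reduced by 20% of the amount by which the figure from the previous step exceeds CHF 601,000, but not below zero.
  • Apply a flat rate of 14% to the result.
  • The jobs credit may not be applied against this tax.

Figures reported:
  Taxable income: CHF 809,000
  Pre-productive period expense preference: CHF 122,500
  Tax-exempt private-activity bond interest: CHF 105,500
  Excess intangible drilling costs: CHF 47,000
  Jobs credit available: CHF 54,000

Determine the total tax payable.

Shadow minimum tax:
  Adjusted income: CHF 809,000 + CHF 122,500 + CHF 105,500 + CHF 47,000 = CHF 1,084,000
  Exemption: 20% × (CHF 1,084,000 − CHF 601,000) = CHF 96,600 ≥ CHF 89,000, so the exemption is fully phased out
  Base: CHF 1,084,000 − CHF 0 = CHF 1,084,000
  CHF 1,084,000 × 14% = CHF 151,760

Ordinary income tax:
  CHF 101,000 × 11% = CHF 11,110
  CHF 603,000 × 23% = CHF 138,690
  CHF 105,000 × 33% = CHF 34,650
  → CHF 184,450
  Less jobs credit CHF 54,000 → CHF 130,450

CHF 151,760 > CHF 130,450, so the shadow minimum tax is the binding amount.

CHF 151,760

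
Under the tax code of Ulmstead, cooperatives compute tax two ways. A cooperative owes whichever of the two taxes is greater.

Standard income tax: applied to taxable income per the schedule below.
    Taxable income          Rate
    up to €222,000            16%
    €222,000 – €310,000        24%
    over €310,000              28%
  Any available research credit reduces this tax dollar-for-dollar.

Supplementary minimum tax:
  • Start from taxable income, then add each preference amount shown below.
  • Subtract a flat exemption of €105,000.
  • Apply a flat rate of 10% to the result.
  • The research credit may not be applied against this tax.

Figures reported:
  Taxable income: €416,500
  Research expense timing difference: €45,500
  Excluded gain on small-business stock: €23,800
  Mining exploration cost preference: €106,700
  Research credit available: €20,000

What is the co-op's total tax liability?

Standard income tax:
  €222,000 × 16% = €35,520
  €88,000 × 24% = €21,120
  €106,500 × 28% = €29,820
  → €86,460
  Less research credit €20,000 → €66,460

Supplementary minimum tax:
  Adjusted income: €416,500 + €45,500 + €23,800 + €106,700 = €592,500
  Less exemption €105,000 → base €487,500
  €487,500 × 10% = €48,750

€66,460 > €48,750, so the standard income tax governs.

€66,460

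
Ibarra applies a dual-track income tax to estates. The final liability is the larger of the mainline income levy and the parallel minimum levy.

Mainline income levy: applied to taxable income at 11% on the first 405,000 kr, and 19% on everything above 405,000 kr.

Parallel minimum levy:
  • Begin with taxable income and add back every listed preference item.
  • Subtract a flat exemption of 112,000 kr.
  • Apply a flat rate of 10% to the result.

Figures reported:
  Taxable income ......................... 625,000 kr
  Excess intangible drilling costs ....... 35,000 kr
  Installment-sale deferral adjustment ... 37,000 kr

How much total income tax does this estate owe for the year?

Parallel minimum levy:
  Adjusted income: 625,000 kr + 35,000 kr + 37,000 kr = 697,000 kr
  Less exemption 112,000 kr → base 585,000 kr
  585,000 kr × 10% = 58,500 kr

Mainline income levy:
  405,000 kr × 11% = 44,550 kr
  220,000 kr × 19% = 41,800 kr
  → 86,350 kr

86,350 kr > 58,500 kr, so the mainline income levy governs.

86,350 kr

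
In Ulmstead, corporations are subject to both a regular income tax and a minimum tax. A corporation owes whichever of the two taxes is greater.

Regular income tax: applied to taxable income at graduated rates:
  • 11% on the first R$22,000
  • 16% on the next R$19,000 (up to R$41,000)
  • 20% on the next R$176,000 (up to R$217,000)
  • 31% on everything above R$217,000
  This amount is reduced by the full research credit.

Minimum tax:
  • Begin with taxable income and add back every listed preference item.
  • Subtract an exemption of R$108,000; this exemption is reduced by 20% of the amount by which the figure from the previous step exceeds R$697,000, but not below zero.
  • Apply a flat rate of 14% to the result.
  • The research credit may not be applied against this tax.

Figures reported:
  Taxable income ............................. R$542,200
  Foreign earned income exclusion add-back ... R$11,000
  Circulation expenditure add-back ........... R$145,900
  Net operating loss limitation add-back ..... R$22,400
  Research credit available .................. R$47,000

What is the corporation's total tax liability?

Minimum tax:
  Adjusted income: R$542,200 + R$11,000 + R$145,900 + R$22,400 = R$721,500
  Exemption: R$108,000 − 20% × (R$721,500 − R$697,000) = R$108,000 − R$4,900 = R$103,100
  Base: R$721,500 − R$103,100 = R$618,400
  R$618,400 × 14% = R$86,576

Regular income tax:
  R$22,000 × 11% = R$2,420
  R$19,000 × 16% = R$3,040
  R$176,000 × 20% = R$35,200
  R$325,200 × 31% = R$100,812
  → R$141,472
  Less research credit R$47,000 → R$94,472

R$94,472 > R$86,576, so the regular income tax governs.

R$94,472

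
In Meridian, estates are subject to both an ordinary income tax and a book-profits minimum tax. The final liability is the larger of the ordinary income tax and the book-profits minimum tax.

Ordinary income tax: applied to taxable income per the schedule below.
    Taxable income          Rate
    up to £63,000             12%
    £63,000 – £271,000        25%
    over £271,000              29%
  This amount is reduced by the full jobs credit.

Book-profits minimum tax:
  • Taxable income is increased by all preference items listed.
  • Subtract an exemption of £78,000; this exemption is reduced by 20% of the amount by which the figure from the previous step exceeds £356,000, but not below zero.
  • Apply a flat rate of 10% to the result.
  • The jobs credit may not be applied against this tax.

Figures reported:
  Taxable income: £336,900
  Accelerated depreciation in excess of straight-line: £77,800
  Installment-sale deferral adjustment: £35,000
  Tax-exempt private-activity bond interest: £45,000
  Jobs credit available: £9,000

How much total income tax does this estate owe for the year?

Ordinary income tax:
  £63,000 × 12% = £7,560
  £208,000 × 25% = £52,000
  £65,900 × 29% = £19,111
  → £78,671
  Less jobs credit £9,000 → £69,671

Book-profits minimum tax:
  Adjusted income: £336,900 + £77,800 + £35,000 + £45,000 = £494,700
  Exemption: £78,000 − 20% × (£494,700 − £356,000) = £78,000 − £27,740 = £50,260
  Base: £494,700 − £50,260 = £444,440
  £444,440 × 10% = £44,444

£69,671 > £44,444, so the ordinary income tax governs.

£69,671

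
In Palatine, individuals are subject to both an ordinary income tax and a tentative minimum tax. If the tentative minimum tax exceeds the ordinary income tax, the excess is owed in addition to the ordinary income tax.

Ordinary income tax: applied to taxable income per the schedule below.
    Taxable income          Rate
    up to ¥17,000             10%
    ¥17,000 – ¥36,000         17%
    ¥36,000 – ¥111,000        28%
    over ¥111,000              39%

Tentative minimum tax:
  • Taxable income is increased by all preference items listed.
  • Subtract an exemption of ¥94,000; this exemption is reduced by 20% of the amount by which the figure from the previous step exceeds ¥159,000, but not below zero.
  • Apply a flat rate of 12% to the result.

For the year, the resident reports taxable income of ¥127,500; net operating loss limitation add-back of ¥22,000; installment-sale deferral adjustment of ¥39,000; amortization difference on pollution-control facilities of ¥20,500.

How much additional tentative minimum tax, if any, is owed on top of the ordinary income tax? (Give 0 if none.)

Ordinary income tax:
  ¥17,000 × 10% = ¥1,700
  ¥19,000 × 17% = ¥3,230
  ¥75,000 × 28% = ¥21,000
  ¥16,500 × 39% = ¥6,435
  → ¥32,365

Tentative minimum tax:
  Adjusted income: ¥127,500 + ¥22,000 + ¥39,000 + ¥20,500 = ¥209,000
  Exemption: ¥94,000 − 20% × (¥209,000 − ¥159,000) = ¥94,000 − ¥10,000 = ¥84,000
  Base: ¥209,000 − ¥84,000 = ¥125,000
  ¥125,000 × 12% = ¥15,000

¥15,000 ≤ ¥32,365, so no add-on is due.

¥0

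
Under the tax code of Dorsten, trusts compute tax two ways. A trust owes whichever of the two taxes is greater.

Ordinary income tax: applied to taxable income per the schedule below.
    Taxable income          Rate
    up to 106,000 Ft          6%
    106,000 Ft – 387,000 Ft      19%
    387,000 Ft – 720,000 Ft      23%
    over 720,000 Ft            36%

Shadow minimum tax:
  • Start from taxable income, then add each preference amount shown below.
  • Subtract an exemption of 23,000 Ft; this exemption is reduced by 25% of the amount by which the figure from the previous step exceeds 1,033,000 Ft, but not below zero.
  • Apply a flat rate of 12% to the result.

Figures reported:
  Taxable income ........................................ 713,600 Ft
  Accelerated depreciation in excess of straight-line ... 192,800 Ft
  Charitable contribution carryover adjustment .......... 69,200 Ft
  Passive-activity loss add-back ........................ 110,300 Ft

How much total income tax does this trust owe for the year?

134,868 Ft

Shadow minimum tax:
  Adjusted income: 713,600 Ft + 192,800 Ft + 69,200 Ft + 110,300 Ft = 1,085,900 Ft
  Exemption: 23,000 Ft − 25% × (1,085,900 Ft − 1,033,000 Ft) = 23,000 Ft − 13,225 Ft = 9,775 Ft
  Base: 1,085,900 Ft − 9,775 Ft = 1,076,125 Ft
  1,076,125 Ft × 12% = 129,135 Ft

Ordinary income tax:
  106,000 Ft × 6% = 6,360 Ft
  281,000 Ft × 19% = 53,390 Ft
  326,600 Ft × 23% = 75,118 Ft
  → 134,868 Ft

134,868 Ft > 129,135 Ft, so the ordinary income tax governs.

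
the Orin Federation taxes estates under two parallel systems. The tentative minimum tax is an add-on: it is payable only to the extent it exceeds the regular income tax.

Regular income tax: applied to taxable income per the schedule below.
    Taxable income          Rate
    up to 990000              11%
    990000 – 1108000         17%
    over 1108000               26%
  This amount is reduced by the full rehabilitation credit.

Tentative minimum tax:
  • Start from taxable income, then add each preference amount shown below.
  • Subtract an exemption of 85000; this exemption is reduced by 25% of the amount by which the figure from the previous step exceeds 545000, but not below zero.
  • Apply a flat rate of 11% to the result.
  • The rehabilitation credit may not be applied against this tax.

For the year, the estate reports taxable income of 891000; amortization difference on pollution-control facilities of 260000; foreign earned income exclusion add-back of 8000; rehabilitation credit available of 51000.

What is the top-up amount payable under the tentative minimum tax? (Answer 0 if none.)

Tentative minimum tax:
  Adjusted income: 891000 + 260000 + 8000 = 1159000
  Exemption: 25% × (1159000 − 545000) = 153500 ≥ 85000, so the exemption is fully phased out
  Base: 1159000 − 0 = 1159000
  1159000 × 11% = 127490

Regular income tax:
  891000 × 11% = 98010
  Less rehabilitation credit 51000 → 47010

Excess of tentative minimum tax over regular income tax: 127490 − 47010 = 80480.

80480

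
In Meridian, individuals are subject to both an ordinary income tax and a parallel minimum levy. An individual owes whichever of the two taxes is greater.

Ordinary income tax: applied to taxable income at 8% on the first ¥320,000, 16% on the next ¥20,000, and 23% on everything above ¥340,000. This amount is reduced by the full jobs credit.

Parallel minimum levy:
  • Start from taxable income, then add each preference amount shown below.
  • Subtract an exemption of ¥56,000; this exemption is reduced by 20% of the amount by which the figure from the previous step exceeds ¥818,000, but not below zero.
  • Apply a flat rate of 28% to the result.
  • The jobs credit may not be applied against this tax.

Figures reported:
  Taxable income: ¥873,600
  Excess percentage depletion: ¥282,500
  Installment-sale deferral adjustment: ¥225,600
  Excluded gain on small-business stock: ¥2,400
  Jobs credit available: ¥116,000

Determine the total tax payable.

Ordinary income tax:
  ¥320,000 × 8% = ¥25,600
  ¥20,000 × 16% = ¥3,200
  ¥533,600 × 23% = ¥122,728
  → ¥151,528
  Less jobs credit ¥116,000 → ¥35,528

Parallel minimum levy:
  Adjusted income: ¥873,600 + ¥282,500 + ¥225,600 + ¥2,400 = ¥1,384,100
  Exemption: 20% × (¥1,384,100 − ¥818,000) = ¥113,220 ≥ ¥56,000, so the exemption is fully phased out
  Base: ¥1,384,100 − ¥0 = ¥1,384,100
  ¥1,384,100 × 28% = ¥387,548

¥387,548 > ¥35,528, so the parallel minimum levy is the binding amount.

¥387,548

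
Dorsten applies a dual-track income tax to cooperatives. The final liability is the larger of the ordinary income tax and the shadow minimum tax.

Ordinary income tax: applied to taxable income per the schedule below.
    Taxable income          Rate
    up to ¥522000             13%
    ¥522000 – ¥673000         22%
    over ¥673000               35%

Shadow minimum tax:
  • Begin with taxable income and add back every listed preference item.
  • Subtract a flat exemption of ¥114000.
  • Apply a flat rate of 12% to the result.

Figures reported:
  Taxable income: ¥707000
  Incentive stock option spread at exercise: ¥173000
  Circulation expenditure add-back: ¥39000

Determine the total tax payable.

¥112980

Shadow minimum tax:
  Adjusted income: ¥707000 + ¥173000 + ¥39000 = ¥919000
  Less exemption ¥114000 → base ¥805000
  ¥805000 × 12% = ¥96600

Ordinary income tax:
  ¥522000 × 13% = ¥67860
  ¥151000 × 22% = ¥33220
  ¥34000 × 35% = ¥11900
  → ¥112980

¥112980 > ¥96600, so the ordinary income tax governs.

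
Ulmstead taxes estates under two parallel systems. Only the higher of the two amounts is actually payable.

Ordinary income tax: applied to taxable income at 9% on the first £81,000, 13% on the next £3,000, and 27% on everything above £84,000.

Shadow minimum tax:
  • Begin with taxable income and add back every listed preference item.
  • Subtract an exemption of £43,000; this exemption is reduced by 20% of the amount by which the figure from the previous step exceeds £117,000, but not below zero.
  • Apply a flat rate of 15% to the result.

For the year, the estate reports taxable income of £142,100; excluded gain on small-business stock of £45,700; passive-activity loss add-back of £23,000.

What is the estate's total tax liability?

Ordinary income tax:
  £81,000 × 9% = £7,290
  £3,000 × 13% = £390
  £58,100 × 27% = £15,687
  → £23,367

Shadow minimum tax:
  Adjusted income: £142,100 + £45,700 + £23,000 = £210,800
  Exemption: £43,000 − 20% × (£210,800 − £117,000) = £43,000 − £18,760 = £24,240
  Base: £210,800 − £24,240 = £186,560
  £186,560 × 15% = £27,984

£27,984 > £23,367, so the shadow minimum tax is the binding amount.

£27,984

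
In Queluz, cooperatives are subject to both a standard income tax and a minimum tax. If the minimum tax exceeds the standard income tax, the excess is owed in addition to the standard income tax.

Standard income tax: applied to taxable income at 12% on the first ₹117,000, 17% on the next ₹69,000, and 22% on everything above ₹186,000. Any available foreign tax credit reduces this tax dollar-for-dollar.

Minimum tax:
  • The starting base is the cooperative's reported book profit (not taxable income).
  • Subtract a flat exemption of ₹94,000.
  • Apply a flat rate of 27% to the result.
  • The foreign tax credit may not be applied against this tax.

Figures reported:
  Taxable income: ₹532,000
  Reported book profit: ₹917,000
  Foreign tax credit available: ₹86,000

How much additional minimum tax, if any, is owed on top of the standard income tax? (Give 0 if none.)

Standard income tax:
  ₹117,000 × 12% = ₹14,040
  ₹69,000 × 17% = ₹11,730
  ₹346,000 × 22% = ₹76,120
  → ₹101,890
  Less foreign tax credit ₹86,000 → ₹15,890

Minimum tax:
  Base (reported book profit): ₹917,000
  Less exemption ₹94,000 → base ₹823,000
  ₹823,000 × 27% = ₹222,210

Excess of minimum tax over standard income tax: ₹222,210 − ₹15,890 = ₹206,320.

₹206,320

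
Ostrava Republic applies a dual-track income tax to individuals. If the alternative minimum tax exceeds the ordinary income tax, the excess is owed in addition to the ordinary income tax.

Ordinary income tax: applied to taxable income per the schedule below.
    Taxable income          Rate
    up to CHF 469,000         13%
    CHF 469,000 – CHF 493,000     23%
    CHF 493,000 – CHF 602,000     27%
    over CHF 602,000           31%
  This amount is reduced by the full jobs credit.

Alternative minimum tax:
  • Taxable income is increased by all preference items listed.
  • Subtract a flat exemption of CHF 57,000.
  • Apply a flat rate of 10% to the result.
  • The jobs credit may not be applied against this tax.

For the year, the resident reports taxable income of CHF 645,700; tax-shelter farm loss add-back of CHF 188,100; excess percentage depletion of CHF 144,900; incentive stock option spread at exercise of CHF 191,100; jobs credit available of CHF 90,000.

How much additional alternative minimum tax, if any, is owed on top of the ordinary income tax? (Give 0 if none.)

CHF 91,813

Alternative minimum tax:
  Adjusted income: CHF 645,700 + CHF 188,100 + CHF 144,900 + CHF 191,100 = CHF 1,169,800
  Less exemption CHF 57,000 → base CHF 1,112,800
  CHF 1,112,800 × 10% = CHF 111,280

Ordinary income tax:
  CHF 469,000 × 13% = CHF 60,970
  CHF 24,000 × 23% = CHF 5,520
  CHF 109,000 × 27% = CHF 29,430
  CHF 43,700 × 31% = CHF 13,547
  → CHF 109,467
  Less jobs credit CHF 90,000 → CHF 19,467

Excess of alternative minimum tax over ordinary income tax: CHF 111,280 − CHF 19,467 = CHF 91,813.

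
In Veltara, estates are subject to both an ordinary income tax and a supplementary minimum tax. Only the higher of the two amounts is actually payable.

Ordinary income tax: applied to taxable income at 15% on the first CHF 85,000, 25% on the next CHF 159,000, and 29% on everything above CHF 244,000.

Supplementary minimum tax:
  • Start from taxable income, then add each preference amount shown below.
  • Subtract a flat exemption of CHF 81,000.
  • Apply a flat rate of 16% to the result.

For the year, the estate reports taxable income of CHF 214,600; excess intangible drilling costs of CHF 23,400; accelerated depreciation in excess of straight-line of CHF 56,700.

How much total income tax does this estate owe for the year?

CHF 45,150

Supplementary minimum tax:
  Adjusted income: CHF 214,600 + CHF 23,400 + CHF 56,700 = CHF 294,700
  Less exemption CHF 81,000 → base CHF 213,700
  CHF 213,700 × 16% = CHF 34,192

Ordinary income tax:
  CHF 85,000 × 15% = CHF 12,750
  CHF 129,600 × 25% = CHF 32,400
  → CHF 45,150

CHF 45,150 > CHF 34,192, so the ordinary income tax governs.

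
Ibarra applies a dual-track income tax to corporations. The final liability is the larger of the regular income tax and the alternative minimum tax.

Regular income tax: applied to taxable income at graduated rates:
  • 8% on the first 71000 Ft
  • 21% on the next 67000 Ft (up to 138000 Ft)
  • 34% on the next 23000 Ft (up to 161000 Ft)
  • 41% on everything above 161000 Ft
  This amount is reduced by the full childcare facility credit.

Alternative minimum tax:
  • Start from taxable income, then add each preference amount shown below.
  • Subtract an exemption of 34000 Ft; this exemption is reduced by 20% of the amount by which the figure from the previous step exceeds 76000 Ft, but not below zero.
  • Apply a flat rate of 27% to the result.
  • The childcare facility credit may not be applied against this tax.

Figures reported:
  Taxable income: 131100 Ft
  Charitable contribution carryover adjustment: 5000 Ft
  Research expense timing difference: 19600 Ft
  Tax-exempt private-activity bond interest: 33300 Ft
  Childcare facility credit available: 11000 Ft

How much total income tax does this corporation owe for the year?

47952 Ft

Alternative minimum tax:
  Adjusted income: 131100 Ft + 5000 Ft + 19600 Ft + 33300 Ft = 189000 Ft
  Exemption: 34000 Ft − 20% × (189000 Ft − 76000 Ft) = 34000 Ft − 22600 Ft = 11400 Ft
  Base: 189000 Ft − 11400 Ft = 177600 Ft
  177600 Ft × 27% = 47952 Ft

Regular income tax:
  71000 Ft × 8% = 5680 Ft
  60100 Ft × 21% = 12621 Ft
  → 18301 Ft
  Less childcare facility credit 11000 Ft → 7301 Ft

47952 Ft > 7301 Ft, so the alternative minimum tax is the binding amount.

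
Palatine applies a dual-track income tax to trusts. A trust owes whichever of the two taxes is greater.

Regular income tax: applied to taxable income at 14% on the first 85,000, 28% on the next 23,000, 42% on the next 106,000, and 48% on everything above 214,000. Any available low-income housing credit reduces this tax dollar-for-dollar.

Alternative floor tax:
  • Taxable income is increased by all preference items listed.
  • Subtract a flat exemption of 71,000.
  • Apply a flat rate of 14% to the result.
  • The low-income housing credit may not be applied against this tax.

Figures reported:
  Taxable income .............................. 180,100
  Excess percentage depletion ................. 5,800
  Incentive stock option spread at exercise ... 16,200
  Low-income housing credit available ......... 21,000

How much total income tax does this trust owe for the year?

Alternative floor tax:
  Adjusted income: 180,100 + 5,800 + 16,200 = 202,100
  Less exemption 71,000 → base 131,100
  131,100 × 14% = 18,354

Regular income tax:
  85,000 × 14% = 11,900
  23,000 × 28% = 6,440
  72,100 × 42% = 30,282
  → 48,622
  Less low-income housing credit 21,000 → 27,622

27,622 > 18,354, so the regular income tax governs.

27,622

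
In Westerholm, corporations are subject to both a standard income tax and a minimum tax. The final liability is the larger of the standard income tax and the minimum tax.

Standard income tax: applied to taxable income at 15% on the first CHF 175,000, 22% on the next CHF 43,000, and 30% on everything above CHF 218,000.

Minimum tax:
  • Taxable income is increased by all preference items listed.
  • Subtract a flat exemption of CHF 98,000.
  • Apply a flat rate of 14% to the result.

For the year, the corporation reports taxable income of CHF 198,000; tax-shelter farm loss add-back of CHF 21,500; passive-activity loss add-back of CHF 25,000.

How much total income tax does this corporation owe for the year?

CHF 31,310

Minimum tax:
  Adjusted income: CHF 198,000 + CHF 21,500 + CHF 25,000 = CHF 244,500
  Less exemption CHF 98,000 → base CHF 146,500
  CHF 146,500 × 14% = CHF 20,510

Standard income tax:
  CHF 175,000 × 15% = CHF 26,250
  CHF 23,000 × 22% = CHF 5,060
  → CHF 31,310

CHF 31,310 > CHF 20,510, so the standard income tax governs.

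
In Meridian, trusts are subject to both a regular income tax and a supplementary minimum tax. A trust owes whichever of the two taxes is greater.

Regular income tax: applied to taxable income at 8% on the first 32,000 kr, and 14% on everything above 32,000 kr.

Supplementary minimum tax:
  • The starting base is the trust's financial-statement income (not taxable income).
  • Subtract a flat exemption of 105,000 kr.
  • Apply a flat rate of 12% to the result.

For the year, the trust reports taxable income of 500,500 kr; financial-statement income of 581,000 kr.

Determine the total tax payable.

Supplementary minimum tax:
  Base (financial-statement income): 581,000 kr
  Less exemption 105,000 kr → base 476,000 kr
  476,000 kr × 12% = 57,120 kr

Regular income tax:
  32,000 kr × 8% = 2,560 kr
  468,500 kr × 14% = 65,590 kr
  → 68,150 kr

68,150 kr > 57,120 kr, so the regular income tax governs.

68,150 kr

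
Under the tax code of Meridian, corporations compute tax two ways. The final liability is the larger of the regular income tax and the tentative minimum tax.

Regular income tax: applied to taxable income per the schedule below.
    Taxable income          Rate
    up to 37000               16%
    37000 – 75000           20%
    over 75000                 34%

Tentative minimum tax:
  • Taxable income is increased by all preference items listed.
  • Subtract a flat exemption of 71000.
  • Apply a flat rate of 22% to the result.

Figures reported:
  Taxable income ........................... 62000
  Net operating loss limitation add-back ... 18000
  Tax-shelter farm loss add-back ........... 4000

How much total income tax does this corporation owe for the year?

10920

Tentative minimum tax:
  Adjusted income: 62000 + 18000 + 4000 = 84000
  Less exemption 71000 → base 13000
  13000 × 22% = 2860

Regular income tax:
  37000 × 16% = 5920
  25000 × 20% = 5000
  → 10920

10920 > 2860, so the regular income tax governs.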